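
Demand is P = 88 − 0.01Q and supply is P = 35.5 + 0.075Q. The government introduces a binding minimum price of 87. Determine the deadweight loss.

Competitive equilibrium: 88 − 0.01Q = 35.5 + 0.075Q → Q* = 617.6471, P* = 81.8235.
At the floor P = 87, quantity demanded = (88 − 87)/0.01 = 100.
Sellers' marginal cost at Q' = 100: 35.5 + 0.075·100 = 43.
ΔQ = 617.6471 − 100 = 517.6471; wedge = 87 − 43 = 44.
Deadweight loss = ½ × 517.6471 × 44 = 11388.24.

11388.24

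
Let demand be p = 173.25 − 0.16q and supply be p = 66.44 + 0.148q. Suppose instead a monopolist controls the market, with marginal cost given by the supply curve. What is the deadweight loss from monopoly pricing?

Competitive equilibrium: 173.25 − 0.16q = 66.44 + 0.148q → q* = 346.7857, p* = 117.7643.
Marginal revenue: MR = 173.25 − 0.32q. Set MR = MC: 173.25 − 0.32q = 66.44 + 0.148q → q_m = 228.2265.
Price p_m = 173.25 − 0.16·228.2265 = 136.7338; MC(q_m) = 66.44 + 0.148·228.2265 = 100.2175.
Competitive q* = 346.7857, so Δq = 118.5592; wedge = 136.7338 − 100.2175 = 36.5163.
The triangle = ½ × 118.5592 × 36.5163 = 2164.67.

2164.67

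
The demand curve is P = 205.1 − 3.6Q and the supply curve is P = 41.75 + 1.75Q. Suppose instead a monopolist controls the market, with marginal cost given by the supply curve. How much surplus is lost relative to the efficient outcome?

Competitive equilibrium: 205.1 − 3.6Q = 41.75 + 1.75Q → Q* = 30.5327, P* = 95.1822.
Marginal revenue: MR = 205.1 − 7.2Q. Set MR = MC: 205.1 − 7.2Q = 41.75 + 1.75Q → Q_m = 18.2514.
Price P_m = 205.1 − 3.6·18.2514 = 139.395; MC(Q_m) = 41.75 + 1.75·18.2514 = 73.69.
Competitive Q* = 30.5327, so ΔQ = 12.2813; wedge = 139.395 − 73.69 = 65.705.
DWL = ½ × 12.2813 × 65.705 = 403.47.

403.47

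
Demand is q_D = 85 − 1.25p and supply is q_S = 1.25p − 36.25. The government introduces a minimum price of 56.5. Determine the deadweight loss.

In inverse form: demand p = 68 − 0.8q, supply p = 29 + 0.8q.
Competitive equilibrium: 68 − 0.8q = 29 + 0.8q → q* = 24.375, p* = 48.5.
At the floor p = 56.5, quantity demanded = (68 − 56.5)/0.8 = 14.375.
Sellers' marginal cost at q' = 14.375: 29 + 0.8·14.375 = 40.5.
Δq = 24.375 − 14.375 = 10; wedge = 56.5 − 40.5 = 16.
DWL = ½ × 10 × 16 = 80.

80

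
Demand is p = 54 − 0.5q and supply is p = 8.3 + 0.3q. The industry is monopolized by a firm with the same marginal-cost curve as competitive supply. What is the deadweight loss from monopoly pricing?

Competitive equilibrium: 54 − 0.5q = 8.3 + 0.3q → q* = 57.125, p* = 25.4375.
Marginal revenue: MR = 54 − q. Set MR = MC: 54 − q = 8.3 + 0.3q → q_m = 35.1538.
Price p_m = 54 − 0.5·35.1538 = 36.4231; MC(q_m) = 8.3 + 0.3·35.1538 = 18.8461.
Competitive q* = 57.125, so Δq = 21.9712; wedge = 36.4231 − 18.8461 = 17.577.
Welfare loss = ½ × 21.9712 × 17.577 = 193.09.

193.09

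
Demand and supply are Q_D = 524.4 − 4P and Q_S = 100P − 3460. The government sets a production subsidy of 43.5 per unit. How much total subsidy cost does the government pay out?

23423.08

In inverse form: demand P = 131.1 − 0.25Q, supply P = 34.6 + 0.01Q.
Competitive equilibrium: 131.1 − 0.25Q = 34.6 + 0.01Q → Q* = 371.1538, P* = 38.3115.
The subsidy lowers effective supply by 43.5: P = 0.01Q − 8.9.
New quantity: 131.1 − 0.25Q = 0.01Q − 8.9 → Q' = 538.4615.
Total subsidy cost = 43.5 × 538.4615 = 23423.08.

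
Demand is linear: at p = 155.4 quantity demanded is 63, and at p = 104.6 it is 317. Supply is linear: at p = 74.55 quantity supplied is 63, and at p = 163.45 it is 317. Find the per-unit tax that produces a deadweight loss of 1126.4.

35.2

Demand slope = (104.6 − 155.4)/(317 − 63) = −0.2, so p = 168 − 0.2q.
Supply slope = (163.45 − 74.55)/(317 − 63) = 0.35, so p = 52.5 + 0.35q.
Competitive equilibrium: 168 − 0.2q = 52.5 + 0.35q → q* = 210, p* = 126.
A tax t gives Δq = t/0.55 and wedge t, so DWL = t²/1.1.
t²/1.1 = 1126.4 → t² = 1239.04 → t = 35.2.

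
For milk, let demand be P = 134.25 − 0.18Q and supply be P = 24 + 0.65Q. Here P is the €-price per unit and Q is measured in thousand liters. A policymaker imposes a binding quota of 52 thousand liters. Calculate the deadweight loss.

€2711.49 thousand

Competitive equilibrium: 134.25 − 0.18Q = 24 + 0.65Q → Q* = 132.8313, P* = 110.3404.
At Q = 52: demand price = 134.25 − 0.18·52 = 124.89; supply price = 24 + 0.65·52 = 57.8.
ΔQ = 132.8313 − 52 = 80.8313; wedge = 124.89 − 57.8 = 67.09.
The triangle = ½ × 80.8313 × 67.09 = €2711.49 thousand.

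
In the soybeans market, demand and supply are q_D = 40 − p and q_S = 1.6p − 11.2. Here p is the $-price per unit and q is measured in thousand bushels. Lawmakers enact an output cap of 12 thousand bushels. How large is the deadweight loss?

$56.08 thousand

In inverse form: demand p = 40 − q, supply p = 7 + 0.625q.
Competitive equilibrium: 40 − q = 7 + 0.625q → q* = 20.3077, p* = 19.6923.
At q = 12: demand price = 40 − 1·12 = 28; supply price = 7 + 0.625·12 = 14.5.
Δq = 20.3077 − 12 = 8.3077; wedge = 28 − 14.5 = 13.5.
The triangle = ½ × 8.3077 × 13.5 = $56.08 thousand.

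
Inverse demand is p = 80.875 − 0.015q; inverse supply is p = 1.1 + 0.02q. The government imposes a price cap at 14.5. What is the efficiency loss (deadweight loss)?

45321.51

Competitive equilibrium: 80.875 − 0.015q = 1.1 + 0.02q → q* = 2279.2857, p* = 46.6857.
At the ceiling p = 14.5, quantity supplied = (14.5 − 1.1)/0.02 = 670.
Willingness to pay at q' = 670: 80.875 − 0.015·670 = 70.825.
Δq = 2279.2857 − 670 = 1609.2857; wedge = 70.825 − 14.5 = 56.325.
Welfare loss = ½ × 1609.2857 × 56.325 = 45321.51.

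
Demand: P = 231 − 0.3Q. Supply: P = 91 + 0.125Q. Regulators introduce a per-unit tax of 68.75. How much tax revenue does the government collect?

11525.74

Competitive equilibrium: 231 − 0.3Q = 91 + 0.125Q → Q* = 329.4118, P* = 132.1765.
With the tax, the buyer price exceeds the seller price by 68.75: (231 − 0.3Q) − (91 + 0.125Q) = 68.75 → Q' = 167.6471.
Tax revenue = 68.75 × 167.6471 = 11525.74.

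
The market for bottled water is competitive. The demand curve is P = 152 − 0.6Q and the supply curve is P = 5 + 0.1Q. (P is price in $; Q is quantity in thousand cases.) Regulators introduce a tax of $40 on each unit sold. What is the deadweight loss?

$1142.86 thousand

Competitive equilibrium: 152 − 0.6Q = 5 + 0.1Q → Q* = 210, P* = 26.
With the tax, the buyer price exceeds the seller price by 40: (152 − 0.6Q) − (5 + 0.1Q) = 40 → Q' = 152.8571.
ΔQ = 210 − 152.8571 = 57.1429; the wedge equals the tax, 40.
The triangle = ½ × 57.1429 × 40 = $1142.86 thousand.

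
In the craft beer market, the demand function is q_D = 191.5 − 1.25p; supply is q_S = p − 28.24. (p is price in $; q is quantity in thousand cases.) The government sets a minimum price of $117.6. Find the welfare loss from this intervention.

$559.01 thousand

In inverse form: demand p = 153.2 − 0.8q, supply p = 28.24 + q.
Competitive equilibrium: 153.2 − 0.8q = 28.24 + q → q* = 69.42222, p* = 97.66222.
At the floor p = 117.6, quantity demanded = (153.2 − 117.6)/0.8 = 44.5.
Sellers' marginal cost at q' = 44.5: 28.24 + 1·44.5 = 72.74.
Δq = 69.42222 − 44.5 = 24.92222; wedge = 117.6 − 72.74 = 44.86.
Deadweight loss = ½ × 24.92222 × 44.86 = $559.01 thousand.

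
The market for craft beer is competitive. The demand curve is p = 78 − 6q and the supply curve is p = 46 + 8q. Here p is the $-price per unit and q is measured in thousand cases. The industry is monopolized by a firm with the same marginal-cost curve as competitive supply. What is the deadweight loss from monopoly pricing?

$3.29 thousand

Competitive equilibrium: 78 − 6q = 46 + 8q → q* = 2.2857, p* = 64.2857.
Marginal revenue: MR = 78 − 12q. Set MR = MC: 78 − 12q = 46 + 8q → q_m = 1.6.
Price p_m = 78 − 6·1.6 = 68.4; MC(q_m) = 46 + 8·1.6 = 58.8.
Competitive q* = 2.2857, so Δq = 0.6857; wedge = 68.4 − 58.8 = 9.6.
DWL = ½ × 0.6857 × 9.6 = $3.29 thousand.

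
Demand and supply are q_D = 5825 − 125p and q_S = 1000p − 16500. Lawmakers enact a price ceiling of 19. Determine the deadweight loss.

3208.89

In inverse form: demand p = 46.6 − 0.008q, supply p = 16.5 + 0.001q.
Competitive equilibrium: 46.6 − 0.008q = 16.5 + 0.001q → q* = 3344.4444, p* = 19.8444.
At the ceiling p = 19, quantity supplied = (19 − 16.5)/0.001 = 2500.
Willingness to pay at q' = 2500: 46.6 − 0.008·2500 = 26.6.
Δq = 3344.4444 − 2500 = 844.4444; wedge = 26.6 − 19 = 7.6.
DWL = ½ × 844.4444 × 7.6 = 3208.89.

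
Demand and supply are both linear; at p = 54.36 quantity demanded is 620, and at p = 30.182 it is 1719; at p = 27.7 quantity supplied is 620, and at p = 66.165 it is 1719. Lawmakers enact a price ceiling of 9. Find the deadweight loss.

28614.40

Demand slope = (30.182 − 54.36)/(1719 − 620) = −0.022, so p = 68 − 0.022q.
Supply slope = (66.165 − 27.7)/(1719 − 620) = 0.035, so p = 6 + 0.035q.
Competitive equilibrium: 68 − 0.022q = 6 + 0.035q → q* = 1087.7193, p* = 44.07018.
At the ceiling p = 9, quantity supplied = (9 − 6)/0.035 = 85.71429.
Willingness to pay at q' = 85.71429: 68 − 0.022·85.71429 = 66.11429.
Δq = 1087.7193 − 85.71429 = 1002.00501; wedge = 66.11429 − 9 = 57.11429.
DWL = ½ × 1002.00501 × 57.11429 = 28614.40.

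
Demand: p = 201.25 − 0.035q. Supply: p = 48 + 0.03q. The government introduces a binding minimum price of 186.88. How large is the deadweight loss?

Competitive equilibrium: 201.25 − 0.035q = 48 + 0.03q → q* = 2357.69231, p* = 118.73077.
At the floor p = 186.88, quantity demanded = (201.25 − 186.88)/0.035 = 410.57143.
Sellers' marginal cost at q' = 410.57143: 48 + 0.03·410.57143 = 60.31714.
Δq = 2357.69231 − 410.57143 = 1947.12088; wedge = 186.88 − 60.31714 = 126.56286.
DWL = ½ × 1947.12088 × 126.56286 = 123216.59.

123216.59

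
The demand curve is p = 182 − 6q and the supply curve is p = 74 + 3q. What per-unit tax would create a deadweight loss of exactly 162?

54

Competitive equilibrium: 182 − 6q = 74 + 3q → q* = 12, p* = 110.
A tax t gives Δq = t/9 and wedge t, so DWL = t²/18.
t²/18 = 162 → t² = 2916 → t = 54.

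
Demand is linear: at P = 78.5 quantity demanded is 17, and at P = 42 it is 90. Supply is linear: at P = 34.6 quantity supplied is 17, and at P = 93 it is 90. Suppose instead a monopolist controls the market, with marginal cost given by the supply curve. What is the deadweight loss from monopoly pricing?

129.27

Demand slope = (42 − 78.5)/(90 − 17) = −0.5, so P = 87 − 0.5Q.
Supply slope = (93 − 34.6)/(90 − 17) = 0.8, so P = 21 + 0.8Q.
Competitive equilibrium: 87 − 0.5Q = 21 + 0.8Q → Q* = 50.7692, P* = 61.6154.
Marginal revenue: MR = 87 − Q. Set MR = MC: 87 − Q = 21 + 0.8Q → Q_m = 36.6667.
Price P_m = 87 − 0.5·36.6667 = 68.6667; MC(Q_m) = 21 + 0.8·36.6667 = 50.3334.
Competitive Q* = 50.7692, so ΔQ = 14.1025; wedge = 68.6667 − 50.3334 = 18.3333.
Deadweight loss = ½ × 14.1025 × 18.3333 = 129.27.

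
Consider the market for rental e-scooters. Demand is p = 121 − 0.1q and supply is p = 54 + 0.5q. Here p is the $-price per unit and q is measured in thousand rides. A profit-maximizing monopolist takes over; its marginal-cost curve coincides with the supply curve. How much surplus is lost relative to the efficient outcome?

Competitive equilibrium: 121 − 0.1q = 54 + 0.5q → q* = 111.6667, p* = 109.8333.
Marginal revenue: MR = 121 − 0.2q. Set MR = MC: 121 − 0.2q = 54 + 0.5q → q_m = 95.7143.
Price p_m = 121 − 0.1·95.7143 = 111.4286; MC(q_m) = 54 + 0.5·95.7143 = 101.8572.
Competitive q* = 111.6667, so Δq = 15.9524; wedge = 111.4286 − 101.8572 = 9.5714.
DWL = ½ × 15.9524 × 9.5714 = $76.34 thousand.

$76.34 thousand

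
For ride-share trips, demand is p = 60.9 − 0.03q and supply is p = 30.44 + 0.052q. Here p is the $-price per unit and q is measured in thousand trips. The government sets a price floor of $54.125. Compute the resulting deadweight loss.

$869.53 thousand

Competitive equilibrium: 60.9 − 0.03q = 30.44 + 0.052q → q* = 371.46341, p* = 49.7561.
At the floor p = 54.125, quantity demanded = (60.9 − 54.125)/0.03 = 225.83333.
Sellers' marginal cost at q' = 225.83333: 30.44 + 0.052·225.83333 = 42.18333.
Δq = 371.46341 − 225.83333 = 145.63008; wedge = 54.125 − 42.18333 = 11.94167.
Deadweight loss = ½ × 145.63008 × 11.94167 = $869.53 thousand.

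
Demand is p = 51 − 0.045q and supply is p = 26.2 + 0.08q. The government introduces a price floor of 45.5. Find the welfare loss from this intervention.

Competitive equilibrium: 51 − 0.045q = 26.2 + 0.08q → q* = 198.4, p* = 42.072.
At the floor p = 45.5, quantity demanded = (51 − 45.5)/0.045 = 122.2222.
Sellers' marginal cost at q' = 122.2222: 26.2 + 0.08·122.2222 = 35.9778.
Δq = 198.4 − 122.2222 = 76.1778; wedge = 45.5 − 35.9778 = 9.5222.
DWL = ½ × 76.1778 × 9.5222 = 362.69.

362.69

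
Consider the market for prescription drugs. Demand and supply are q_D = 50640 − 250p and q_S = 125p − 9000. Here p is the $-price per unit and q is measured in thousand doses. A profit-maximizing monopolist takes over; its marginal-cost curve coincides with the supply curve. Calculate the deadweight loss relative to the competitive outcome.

In inverse form: demand p = 202.56 − 0.004q, supply p = 72 + 0.008q.
Competitive equilibrium: 202.56 − 0.004q = 72 + 0.008q → q* = 10880, p* = 159.04.
Marginal revenue: MR = 202.56 − 0.008q. Set MR = MC: 202.56 − 0.008q = 72 + 0.008q → q_m = 8160.
Price p_m = 202.56 − 0.004·8160 = 169.92; MC(q_m) = 72 + 0.008·8160 = 137.28.
Competitive q* = 10880, so Δq = 2720; wedge = 169.92 − 137.28 = 32.64.
The triangle = ½ × 2720 × 32.64 = $44390.40 thousand.

$44390.40 thousand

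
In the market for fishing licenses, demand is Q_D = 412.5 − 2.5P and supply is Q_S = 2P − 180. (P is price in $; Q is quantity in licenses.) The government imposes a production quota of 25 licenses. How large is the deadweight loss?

$1531.25

In inverse form: demand P = 165 − 0.4Q, supply P = 90 + 0.5Q.
Competitive equilibrium: 165 − 0.4Q = 90 + 0.5Q → Q* = 83.3333, P* = 131.6667.
At Q = 25: demand price = 165 − 0.4·25 = 155; supply price = 90 + 0.5·25 = 102.5.
ΔQ = 83.3333 − 25 = 58.3333; wedge = 155 − 102.5 = 52.5.
The triangle = ½ × 58.3333 × 52.5 = $1531.25.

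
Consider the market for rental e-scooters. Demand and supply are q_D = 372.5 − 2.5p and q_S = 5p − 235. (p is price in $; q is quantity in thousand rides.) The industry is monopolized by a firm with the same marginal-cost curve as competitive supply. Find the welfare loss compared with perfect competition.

In inverse form: demand p = 149 − 0.4q, supply p = 47 + 0.2q.
Competitive equilibrium: 149 − 0.4q = 47 + 0.2q → q* = 170, p* = 81.
Marginal revenue: MR = 149 − 0.8q. Set MR = MC: 149 − 0.8q = 47 + 0.2q → q_m = 102.
Price p_m = 149 − 0.4·102 = 108.2; MC(q_m) = 47 + 0.2·102 = 67.4.
Competitive q* = 170, so Δq = 68; wedge = 108.2 − 67.4 = 40.8.
The triangle = ½ × 68 × 40.8 = $1387.20 thousand.

$1387.20 thousand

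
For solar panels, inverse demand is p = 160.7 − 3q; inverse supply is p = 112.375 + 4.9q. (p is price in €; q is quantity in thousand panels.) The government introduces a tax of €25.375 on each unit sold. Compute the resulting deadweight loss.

Competitive equilibrium: 160.7 − 3q = 112.375 + 4.9q → q* = 6.1171, p* = 142.3487.
With the tax, the buyer price exceeds the seller price by 25.375: (160.7 − 3q) − (112.375 + 4.9q) = 25.375 → q' = 2.9051.
Δq = 6.1171 − 2.9051 = 3.212; the wedge equals the tax, 25.375.
Deadweight loss = ½ × 3.212 × 25.375 = €40.75 thousand.

€40.75 thousand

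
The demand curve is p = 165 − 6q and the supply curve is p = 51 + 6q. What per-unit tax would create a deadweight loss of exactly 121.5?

Competitive equilibrium: 165 − 6q = 51 + 6q → q* = 9.5, p* = 108.
A tax t gives Δq = t/12 and wedge t, so DWL = t²/24.
t²/24 = 121.5 → t² = 2916 → t = 54.

54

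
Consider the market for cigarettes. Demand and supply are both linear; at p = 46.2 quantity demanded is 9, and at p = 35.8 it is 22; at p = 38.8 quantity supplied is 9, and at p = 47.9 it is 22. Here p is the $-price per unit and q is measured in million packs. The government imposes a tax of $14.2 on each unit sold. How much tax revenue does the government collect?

$63.43 million

Demand slope = (35.8 − 46.2)/(22 − 9) = −0.8, so p = 53.4 − 0.8q.
Supply slope = (47.9 − 38.8)/(22 − 9) = 0.7, so p = 32.5 + 0.7q.
Competitive equilibrium: 53.4 − 0.8q = 32.5 + 0.7q → q* = 13.9333, p* = 42.2533.
With the tax, the buyer price exceeds the seller price by 14.2: (53.4 − 0.8q) − (32.5 + 0.7q) = 14.2 → q' = 4.4667.
Tax revenue = 14.2 × 4.4667 = $63.43 million.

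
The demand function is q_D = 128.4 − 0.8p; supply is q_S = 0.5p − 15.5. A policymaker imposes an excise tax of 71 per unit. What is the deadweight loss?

In inverse form: demand p = 160.5 − 1.25q, supply p = 31 + 2q.
Competitive equilibrium: 160.5 − 1.25q = 31 + 2q → q* = 39.8462, p* = 110.6923.
With the tax, the buyer price exceeds the seller price by 71: (160.5 − 1.25q) − (31 + 2q) = 71 → q' = 18.
Δq = 39.8462 − 18 = 21.8462; the wedge equals the tax, 71.
Deadweight loss = ½ × 21.8462 × 71 = 775.54.

775.54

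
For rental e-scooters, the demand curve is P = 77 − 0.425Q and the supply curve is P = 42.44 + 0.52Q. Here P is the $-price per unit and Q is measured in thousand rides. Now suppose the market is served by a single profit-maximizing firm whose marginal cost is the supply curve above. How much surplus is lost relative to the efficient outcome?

Competitive equilibrium: 77 − 0.425Q = 42.44 + 0.52Q → Q* = 36.5714, P* = 61.4571.
Marginal revenue: MR = 77 − 0.85Q. Set MR = MC: 77 − 0.85Q = 42.44 + 0.52Q → Q_m = 25.2263.
Price P_m = 77 − 0.425·25.2263 = 66.2788; MC(Q_m) = 42.44 + 0.52·25.2263 = 55.5577.
Competitive Q* = 36.5714, so ΔQ = 11.3451; wedge = 66.2788 − 55.5577 = 10.7211.
Welfare loss = ½ × 11.3451 × 10.7211 = $60.82 thousand.

$60.82 thousand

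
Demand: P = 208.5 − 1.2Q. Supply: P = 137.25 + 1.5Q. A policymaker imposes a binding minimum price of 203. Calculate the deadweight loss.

Competitive equilibrium: 208.5 − 1.2Q = 137.25 + 1.5Q → Q* = 26.3889, P* = 176.8333.
At the floor P = 203, quantity demanded = (208.5 − 203)/1.2 = 4.5833.
Sellers' marginal cost at Q' = 4.5833: 137.25 + 1.5·4.5833 = 144.125.
ΔQ = 26.3889 − 4.5833 = 21.8056; wedge = 203 − 144.125 = 58.875.
DWL = ½ × 21.8056 × 58.875 = 641.90.

641.90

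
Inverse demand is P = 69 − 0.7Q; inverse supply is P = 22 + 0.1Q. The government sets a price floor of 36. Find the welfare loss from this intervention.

53.89

Competitive equilibrium: 69 − 0.7Q = 22 + 0.1Q → Q* = 58.75, P* = 27.875.
At the floor P = 36, quantity demanded = (69 − 36)/0.7 = 47.1429.
Sellers' marginal cost at Q' = 47.1429: 22 + 0.1·47.1429 = 26.7143.
ΔQ = 58.75 − 47.1429 = 11.6071; wedge = 36 − 26.7143 = 9.2857.
Welfare loss = ½ × 11.6071 × 9.2857 = 53.89.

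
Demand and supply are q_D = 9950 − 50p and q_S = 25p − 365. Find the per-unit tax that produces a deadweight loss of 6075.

In inverse form: demand p = 199 − 0.02q, supply p = 14.6 + 0.04q.
Competitive equilibrium: 199 − 0.02q = 14.6 + 0.04q → q* = 3073.3333, p* = 137.5333.
A tax t gives Δq = t/0.06 and wedge t, so DWL = t²/0.12.
t²/0.12 = 6075 → t² = 729 → t = 27.

27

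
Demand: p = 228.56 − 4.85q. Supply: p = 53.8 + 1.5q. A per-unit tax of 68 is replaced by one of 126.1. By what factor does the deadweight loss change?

Competitive equilibrium: 228.56 − 4.85q = 53.8 + 1.5q → q* = 27.5213, p* = 95.0819.
For a per-unit tax t: Δq = t/6.35, so DWL = ½·t·(t/6.35) = t²/12.7.
At t = 68: DWL = 364.094. At t = 126.1: DWL = 1252.064.
Ratio = (126.1/68)² = 3.439.

3.439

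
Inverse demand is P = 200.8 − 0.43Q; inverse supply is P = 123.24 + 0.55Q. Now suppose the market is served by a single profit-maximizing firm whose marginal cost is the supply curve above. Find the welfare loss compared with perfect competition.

Competitive equilibrium: 200.8 − 0.43Q = 123.24 + 0.55Q → Q* = 79.1429, P* = 166.7686.
Marginal revenue: MR = 200.8 − 0.86Q. Set MR = MC: 200.8 − 0.86Q = 123.24 + 0.55Q → Q_m = 55.0071.
Price P_m = 200.8 − 0.43·55.0071 = 177.1469; MC(Q_m) = 123.24 + 0.55·55.0071 = 153.4939.
Competitive Q* = 79.1429, so ΔQ = 24.1358; wedge = 177.1469 − 153.4939 = 23.653.
DWL = ½ × 24.1358 × 23.653 = 285.44.

285.44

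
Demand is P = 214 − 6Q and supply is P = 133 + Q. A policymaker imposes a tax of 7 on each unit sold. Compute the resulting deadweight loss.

Competitive equilibrium: 214 − 6Q = 133 + Q → Q* = 11.5714, P* = 144.5714.
With the tax, the buyer price exceeds the seller price by 7: (214 − 6Q) − (133 + Q) = 7 → Q' = 10.5714.
ΔQ = 11.5714 − 10.5714 = 1; the wedge equals the tax, 7.
Welfare loss = ½ × 1 × 7 = 3.50.

3.50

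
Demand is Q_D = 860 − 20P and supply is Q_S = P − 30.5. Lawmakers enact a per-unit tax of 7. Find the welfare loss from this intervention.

In inverse form: demand P = 43 − 0.05Q, supply P = 30.5 + Q.
Competitive equilibrium: 43 − 0.05Q = 30.5 + Q → Q* = 11.9048, P* = 42.4048.
With the tax, the buyer price exceeds the seller price by 7: (43 − 0.05Q) − (30.5 + Q) = 7 → Q' = 5.2381.
ΔQ = 11.9048 − 5.2381 = 6.6667; the wedge equals the tax, 7.
Welfare loss = ½ × 6.6667 × 7 = 23.33.

23.33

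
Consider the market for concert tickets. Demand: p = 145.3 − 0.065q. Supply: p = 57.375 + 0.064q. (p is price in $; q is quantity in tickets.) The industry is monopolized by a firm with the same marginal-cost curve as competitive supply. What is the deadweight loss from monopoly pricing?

$3363.79

Competitive equilibrium: 145.3 − 0.065q = 57.375 + 0.064q → q* = 681.589147, p* = 100.996705.
Marginal revenue: MR = 145.3 − 0.13q. Set MR = MC: 145.3 − 0.13q = 57.375 + 0.064q → q_m = 453.221649.
Price p_m = 145.3 − 0.065·453.221649 = 115.840593; MC(q_m) = 57.375 + 0.064·453.221649 = 86.381186.
Competitive q* = 681.589147, so Δq = 228.367498; wedge = 115.840593 − 86.381186 = 29.459407.
Welfare loss = ½ × 228.367498 × 29.459407 = $3363.79.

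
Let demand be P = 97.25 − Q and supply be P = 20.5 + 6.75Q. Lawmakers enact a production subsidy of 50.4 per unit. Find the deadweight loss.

Competitive equilibrium: 97.25 − Q = 20.5 + 6.75Q → Q* = 9.9032, P* = 87.3468.
The subsidy lowers effective supply by 50.4: P = 6.75Q − 29.9.
New quantity: 97.25 − Q = 6.75Q − 29.9 → Q' = 16.4065.
Overproduction ΔQ = 16.4065 − 9.9032 = 6.5033; wedge = subsidy = 50.4.
DWL = ½ × 6.5033 × 50.4 = 163.88.

163.88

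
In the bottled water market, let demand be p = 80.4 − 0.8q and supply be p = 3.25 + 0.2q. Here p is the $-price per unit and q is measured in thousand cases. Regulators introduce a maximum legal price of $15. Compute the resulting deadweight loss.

$169.28 thousand

Competitive equilibrium: 80.4 − 0.8q = 3.25 + 0.2q → q* = 77.15, p* = 18.68.
At the ceiling p = 15, quantity supplied = (15 − 3.25)/0.2 = 58.75.
Willingness to pay at q' = 58.75: 80.4 − 0.8·58.75 = 33.4.
Δq = 77.15 − 58.75 = 18.4; wedge = 33.4 − 15 = 18.4.
The triangle = ½ × 18.4 × 18.4 = $169.28 thousand.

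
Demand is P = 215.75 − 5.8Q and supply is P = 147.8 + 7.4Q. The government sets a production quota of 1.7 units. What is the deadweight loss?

Competitive equilibrium: 215.75 − 5.8Q = 147.8 + 7.4Q → Q* = 5.1477, P* = 185.8932.
At Q = 1.7: demand price = 215.75 − 5.8·1.7 = 205.89; supply price = 147.8 + 7.4·1.7 = 160.38.
ΔQ = 5.1477 − 1.7 = 3.4477; wedge = 205.89 − 160.38 = 45.51.
DWL = ½ × 3.4477 × 45.51 = 78.45.

78.45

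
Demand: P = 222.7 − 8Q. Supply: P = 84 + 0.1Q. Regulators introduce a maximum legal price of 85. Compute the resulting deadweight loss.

Competitive equilibrium: 222.7 − 8Q = 84 + 0.1Q → Q* = 17.1235, P* = 85.7123.
At the ceiling P = 85, quantity supplied = (85 − 84)/0.1 = 10.
Willingness to pay at Q' = 10: 222.7 − 8·10 = 142.7.
ΔQ = 17.1235 − 10 = 7.1235; wedge = 142.7 − 85 = 57.7.
The triangle = ½ × 7.1235 × 57.7 = 205.51.

205.51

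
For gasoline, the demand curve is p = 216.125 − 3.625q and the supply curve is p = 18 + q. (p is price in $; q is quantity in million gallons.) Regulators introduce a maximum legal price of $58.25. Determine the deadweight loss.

Competitive equilibrium: 216.125 − 3.625q = 18 + q → q* = 42.8378, p* = 60.8378.
At the ceiling p = 58.25, quantity supplied = (58.25 − 18)/1 = 40.25.
Willingness to pay at q' = 40.25: 216.125 − 3.625·40.25 = 70.2188.
Δq = 42.8378 − 40.25 = 2.5878; wedge = 70.2188 − 58.25 = 11.9688.
The triangle = ½ × 2.5878 × 11.9688 = $15.49 million.

$15.49 million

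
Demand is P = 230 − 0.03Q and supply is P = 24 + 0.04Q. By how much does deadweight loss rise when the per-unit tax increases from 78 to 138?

Competitive equilibrium: 230 − 0.03Q = 24 + 0.04Q → Q* = 2942.8571, P* = 141.7143.
For a per-unit tax t: ΔQ = t/0.07, so DWL = ½·t·(t/0.07) = t²/0.14.
At t = 78: DWL = 43457.143. At t = 138: DWL = 136028.571.
Increase = 136028.571 − 43457.143 = 92571.43.

92571.43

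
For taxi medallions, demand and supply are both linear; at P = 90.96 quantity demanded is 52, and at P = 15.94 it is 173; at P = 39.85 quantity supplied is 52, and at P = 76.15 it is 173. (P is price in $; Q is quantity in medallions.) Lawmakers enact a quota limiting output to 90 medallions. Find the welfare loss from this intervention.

Demand slope = (15.94 − 90.96)/(173 − 52) = −0.62, so P = 123.2 − 0.62Q.
Supply slope = (76.15 − 39.85)/(173 − 52) = 0.3, so P = 24.25 + 0.3Q.
Competitive equilibrium: 123.2 − 0.62Q = 24.25 + 0.3Q → Q* = 107.5543, P* = 56.5163.
At Q = 90: demand price = 123.2 − 0.62·90 = 67.4; supply price = 24.25 + 0.3·90 = 51.25.
ΔQ = 107.5543 − 90 = 17.5543; wedge = 67.4 − 51.25 = 16.15.
The triangle = ½ × 17.5543 × 16.15 = $141.75.

$141.75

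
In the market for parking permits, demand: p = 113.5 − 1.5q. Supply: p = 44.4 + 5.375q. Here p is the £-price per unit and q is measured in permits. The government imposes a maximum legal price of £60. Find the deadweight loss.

£175.66

Competitive equilibrium: 113.5 − 1.5q = 44.4 + 5.375q → q* = 10.0509, p* = 98.4236.
At the ceiling p = 60, quantity supplied = (60 − 44.4)/5.375 = 2.9023.
Willingness to pay at q' = 2.9023: 113.5 − 1.5·2.9023 = 109.1466.
Δq = 10.0509 − 2.9023 = 7.1486; wedge = 109.1466 − 60 = 49.1466.
Deadweight loss = ½ × 7.1486 × 49.1466 = £175.66.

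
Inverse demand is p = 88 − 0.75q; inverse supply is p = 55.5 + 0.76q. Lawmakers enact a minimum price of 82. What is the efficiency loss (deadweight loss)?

Competitive equilibrium: 88 − 0.75q = 55.5 + 0.76q → q* = 21.5232, p* = 71.8576.
At the floor p = 82, quantity demanded = (88 − 82)/0.75 = 8.
Sellers' marginal cost at q' = 8: 55.5 + 0.76·8 = 61.58.
Δq = 21.5232 − 8 = 13.5232; wedge = 82 − 61.58 = 20.42.
The triangle = ½ × 13.5232 × 20.42 = 138.07.

138.07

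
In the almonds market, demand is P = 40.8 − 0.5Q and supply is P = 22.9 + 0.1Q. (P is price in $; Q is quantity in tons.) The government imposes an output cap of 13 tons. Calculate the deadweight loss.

Competitive equilibrium: 40.8 − 0.5Q = 22.9 + 0.1Q → Q* = 29.8333, P* = 25.8833.
At Q = 13: demand price = 40.8 − 0.5·13 = 34.3; supply price = 22.9 + 0.1·13 = 24.2.
ΔQ = 29.8333 − 13 = 16.8333; wedge = 34.3 − 24.2 = 10.1.
The triangle = ½ × 16.8333 × 10.1 = $85.01.

$85.01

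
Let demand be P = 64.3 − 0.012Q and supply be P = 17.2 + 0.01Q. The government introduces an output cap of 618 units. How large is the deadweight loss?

25511.77

Competitive equilibrium: 64.3 − 0.012Q = 17.2 + 0.01Q → Q* = 2140.9091, P* = 38.6091.
At Q = 618: demand price = 64.3 − 0.012·618 = 56.884; supply price = 17.2 + 0.01·618 = 23.38.
ΔQ = 2140.9091 − 618 = 1522.9091; wedge = 56.884 − 23.38 = 33.504.
The triangle = ½ × 1522.9091 × 33.504 = 25511.77.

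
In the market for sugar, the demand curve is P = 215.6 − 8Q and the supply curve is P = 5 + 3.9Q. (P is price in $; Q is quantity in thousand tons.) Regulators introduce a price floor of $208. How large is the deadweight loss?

Competitive equilibrium: 215.6 − 8Q = 5 + 3.9Q → Q* = 17.69748, P* = 74.02017.
At the floor P = 208, quantity demanded = (215.6 − 208)/8 = 0.95.
Sellers' marginal cost at Q' = 0.95: 5 + 3.9·0.95 = 8.705.
ΔQ = 17.69748 − 0.95 = 16.74748; wedge = 208 − 8.705 = 199.295.
DWL = ½ × 16.74748 × 199.295 = $1668.84 thousand.

$1668.84 thousand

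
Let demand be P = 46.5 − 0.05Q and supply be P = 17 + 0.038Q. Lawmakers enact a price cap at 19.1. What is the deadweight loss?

Competitive equilibrium: 46.5 − 0.05Q = 17 + 0.038Q → Q* = 335.22727, P* = 29.73864.
At the ceiling P = 19.1, quantity supplied = (19.1 − 17)/0.038 = 55.26316.
Willingness to pay at Q' = 55.26316: 46.5 − 0.05·55.26316 = 43.73684.
ΔQ = 335.22727 − 55.26316 = 279.96411; wedge = 43.73684 − 19.1 = 24.63684.
DWL = ½ × 279.96411 × 24.63684 = 3448.72.

3448.72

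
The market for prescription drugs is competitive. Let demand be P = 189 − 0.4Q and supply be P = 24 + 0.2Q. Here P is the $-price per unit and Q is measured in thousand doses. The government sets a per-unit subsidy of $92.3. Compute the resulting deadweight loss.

Competitive equilibrium: 189 − 0.4Q = 24 + 0.2Q → Q* = 275, P* = 79.
The subsidy lowers effective supply by 92.3: P = 0.2Q − 68.3.
New quantity: 189 − 0.4Q = 0.2Q − 68.3 → Q' = 428.8333.
Overproduction ΔQ = 428.8333 − 275 = 153.8333; wedge = subsidy = 92.3.
DWL = ½ × 153.8333 × 92.3 = $7099.41 thousand.

$7099.41 thousand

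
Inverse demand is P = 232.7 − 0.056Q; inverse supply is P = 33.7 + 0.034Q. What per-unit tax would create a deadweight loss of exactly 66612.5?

109.5

Competitive equilibrium: 232.7 − 0.056Q = 33.7 + 0.034Q → Q* = 2211.1111, P* = 108.8778.
A tax t gives ΔQ = t/0.09 and wedge t, so DWL = t²/0.18.
t²/0.18 = 66612.5 → t² = 11990.25 → t = 109.5.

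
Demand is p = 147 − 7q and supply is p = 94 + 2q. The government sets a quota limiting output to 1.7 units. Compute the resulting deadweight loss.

Competitive equilibrium: 147 − 7q = 94 + 2q → q* = 5.8889, p* = 105.7778.
At q = 1.7: demand price = 147 − 7·1.7 = 135.1; supply price = 94 + 2·1.7 = 97.4.
Δq = 5.8889 − 1.7 = 4.1889; wedge = 135.1 − 97.4 = 37.7.
DWL = ½ × 4.1889 × 37.7 = 78.96.

78.96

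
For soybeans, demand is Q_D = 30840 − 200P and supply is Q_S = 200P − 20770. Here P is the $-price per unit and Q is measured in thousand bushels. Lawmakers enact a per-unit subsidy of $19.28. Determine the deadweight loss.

$18585.92 thousand

In inverse form: demand P = 154.2 − 0.005Q, supply P = 103.85 + 0.005Q.
Competitive equilibrium: 154.2 − 0.005Q = 103.85 + 0.005Q → Q* = 5035, P* = 129.025.
The subsidy lowers effective supply by 19.28: P = 84.57 + 0.005Q.
New quantity: 154.2 − 0.005Q = 84.57 + 0.005Q → Q' = 6963.
Overproduction ΔQ = 6963 − 5035 = 1928; wedge = subsidy = 19.28.
Welfare loss = ½ × 1928 × 19.28 = $18585.92 thousand.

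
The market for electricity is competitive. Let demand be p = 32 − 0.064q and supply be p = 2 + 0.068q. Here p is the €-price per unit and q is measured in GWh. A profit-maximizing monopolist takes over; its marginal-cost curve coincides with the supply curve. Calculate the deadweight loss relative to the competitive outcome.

Competitive equilibrium: 32 − 0.064q = 2 + 0.068q → q* = 227.2727, p* = 17.4545.
Marginal revenue: MR = 32 − 0.128q. Set MR = MC: 32 − 0.128q = 2 + 0.068q → q_m = 153.0612.
Price p_m = 32 − 0.064·153.0612 = 22.2041; MC(q_m) = 2 + 0.068·153.0612 = 12.4082.
Competitive q* = 227.2727, so Δq = 74.2115; wedge = 22.2041 − 12.4082 = 9.7959.
Deadweight loss = ½ × 74.2115 × 9.7959 = €363.48.

€363.48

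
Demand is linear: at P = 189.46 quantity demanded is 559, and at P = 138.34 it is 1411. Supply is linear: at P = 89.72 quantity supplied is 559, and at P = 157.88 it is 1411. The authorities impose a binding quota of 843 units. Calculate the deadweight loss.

12848.57

Demand slope = (138.34 − 189.46)/(1411 − 559) = −0.06, so P = 223 − 0.06Q.
Supply slope = (157.88 − 89.72)/(1411 − 559) = 0.08, so P = 45 + 0.08Q.
Competitive equilibrium: 223 − 0.06Q = 45 + 0.08Q → Q* = 1271.4286, P* = 146.7143.
At Q = 843: demand price = 223 − 0.06·843 = 172.42; supply price = 45 + 0.08·843 = 112.44.
ΔQ = 1271.4286 − 843 = 428.4286; wedge = 172.42 − 112.44 = 59.98.
DWL = ½ × 428.4286 × 59.98 = 12848.57.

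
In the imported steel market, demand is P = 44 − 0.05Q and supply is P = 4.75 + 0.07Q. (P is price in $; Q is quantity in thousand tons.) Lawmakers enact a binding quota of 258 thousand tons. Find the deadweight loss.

$286.35 thousand

Competitive equilibrium: 44 − 0.05Q = 4.75 + 0.07Q → Q* = 327.0833, P* = 27.6458.
At Q = 258: demand price = 44 − 0.05·258 = 31.1; supply price = 4.75 + 0.07·258 = 22.81.
ΔQ = 327.0833 − 258 = 69.0833; wedge = 31.1 − 22.81 = 8.29.
DWL = ½ × 69.0833 × 8.29 = $286.35 thousand.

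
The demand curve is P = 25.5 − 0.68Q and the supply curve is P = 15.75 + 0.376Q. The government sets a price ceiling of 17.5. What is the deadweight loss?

Competitive equilibrium: 25.5 − 0.68Q = 15.75 + 0.376Q → Q* = 9.233, P* = 19.2216.
At the ceiling P = 17.5, quantity supplied = (17.5 − 15.75)/0.376 = 4.6543.
Willingness to pay at Q' = 4.6543: 25.5 − 0.68·4.6543 = 22.3351.
ΔQ = 9.233 − 4.6543 = 4.5787; wedge = 22.3351 − 17.5 = 4.8351.
DWL = ½ × 4.5787 × 4.8351 = 11.07.

11.07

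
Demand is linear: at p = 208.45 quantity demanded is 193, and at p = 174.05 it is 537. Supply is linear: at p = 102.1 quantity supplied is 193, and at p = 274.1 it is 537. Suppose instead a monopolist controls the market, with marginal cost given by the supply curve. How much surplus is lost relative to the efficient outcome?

Demand slope = (174.05 − 208.45)/(537 − 193) = −0.1, so p = 227.75 − 0.1q.
Supply slope = (274.1 − 102.1)/(537 − 193) = 0.5, so p = 5.6 + 0.5q.
Competitive equilibrium: 227.75 − 0.1q = 5.6 + 0.5q → q* = 370.25, p* = 190.725.
Marginal revenue: MR = 227.75 − 0.2q. Set MR = MC: 227.75 − 0.2q = 5.6 + 0.5q → q_m = 317.3571.
Price p_m = 227.75 − 0.1·317.3571 = 196.0143; MC(q_m) = 5.6 + 0.5·317.3571 = 164.2786.
Competitive q* = 370.25, so Δq = 52.8929; wedge = 196.0143 − 164.2786 = 31.7357.
Deadweight loss = ½ × 52.8929 × 31.7357 = 839.30.

839.30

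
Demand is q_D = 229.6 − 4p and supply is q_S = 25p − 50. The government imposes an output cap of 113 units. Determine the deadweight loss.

In inverse form: demand p = 57.4 − 0.25q, supply p = 2 + 0.04q.
Competitive equilibrium: 57.4 − 0.25q = 2 + 0.04q → q* = 191.0345, p* = 9.6414.
At q = 113: demand price = 57.4 − 0.25·113 = 29.15; supply price = 2 + 0.04·113 = 6.52.
Δq = 191.0345 − 113 = 78.0345; wedge = 29.15 − 6.52 = 22.63.
Deadweight loss = ½ × 78.0345 × 22.63 = 882.96.

882.96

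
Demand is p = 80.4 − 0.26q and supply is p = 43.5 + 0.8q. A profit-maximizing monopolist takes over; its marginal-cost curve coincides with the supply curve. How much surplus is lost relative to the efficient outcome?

Competitive equilibrium: 80.4 − 0.26q = 43.5 + 0.8q → q* = 34.8113, p* = 71.3491.
Marginal revenue: MR = 80.4 − 0.52q. Set MR = MC: 80.4 − 0.52q = 43.5 + 0.8q → q_m = 27.9545.
Price p_m = 80.4 − 0.26·27.9545 = 73.1318; MC(q_m) = 43.5 + 0.8·27.9545 = 65.8636.
Competitive q* = 34.8113, so Δq = 6.8568; wedge = 73.1318 − 65.8636 = 7.2682.
Welfare loss = ½ × 6.8568 × 7.2682 = 24.92.

24.92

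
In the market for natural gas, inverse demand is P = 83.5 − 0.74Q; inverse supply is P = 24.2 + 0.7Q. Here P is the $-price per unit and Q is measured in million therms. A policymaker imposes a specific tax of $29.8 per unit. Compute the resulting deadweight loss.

Competitive equilibrium: 83.5 − 0.74Q = 24.2 + 0.7Q → Q* = 41.1806, P* = 53.0264.
With the tax, the buyer price exceeds the seller price by 29.8: (83.5 − 0.74Q) − (24.2 + 0.7Q) = 29.8 → Q' = 20.4861.
ΔQ = 41.1806 − 20.4861 = 20.6945; the wedge equals the tax, 29.8.
The triangle = ½ × 20.6945 × 29.8 = $308.35 million.

$308.35 million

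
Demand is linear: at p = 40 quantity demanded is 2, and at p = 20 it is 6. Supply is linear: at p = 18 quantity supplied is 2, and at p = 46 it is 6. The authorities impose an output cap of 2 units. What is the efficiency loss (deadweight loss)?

20.17

Demand slope = (20 − 40)/(6 − 2) = −5, so p = 50 − 5q.
Supply slope = (46 − 18)/(6 − 2) = 7, so p = 4 + 7q.
Competitive equilibrium: 50 − 5q = 4 + 7q → q* = 3.8333, p* = 30.8333.
At q = 2: demand price = 50 − 5·2 = 40; supply price = 4 + 7·2 = 18.
Δq = 3.8333 − 2 = 1.8333; wedge = 40 − 18 = 22.
The triangle = ½ × 1.8333 × 22 = 20.17.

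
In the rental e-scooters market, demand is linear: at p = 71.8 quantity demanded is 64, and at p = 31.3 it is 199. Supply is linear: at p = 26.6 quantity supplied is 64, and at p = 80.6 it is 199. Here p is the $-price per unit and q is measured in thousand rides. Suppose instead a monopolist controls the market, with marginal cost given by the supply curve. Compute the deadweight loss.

$520.71 thousand

Demand slope = (31.3 − 71.8)/(199 − 64) = −0.3, so p = 91 − 0.3q.
Supply slope = (80.6 − 26.6)/(199 − 64) = 0.4, so p = 1 + 0.4q.
Competitive equilibrium: 91 − 0.3q = 1 + 0.4q → q* = 128.5714, p* = 52.4286.
Marginal revenue: MR = 91 − 0.6q. Set MR = MC: 91 − 0.6q = 1 + 0.4q → q_m = 90.
Price p_m = 91 − 0.3·90 = 64; MC(q_m) = 1 + 0.4·90 = 37.
Competitive q* = 128.5714, so Δq = 38.5714; wedge = 64 − 37 = 27.
DWL = ½ × 38.5714 × 27 = $520.71 thousand.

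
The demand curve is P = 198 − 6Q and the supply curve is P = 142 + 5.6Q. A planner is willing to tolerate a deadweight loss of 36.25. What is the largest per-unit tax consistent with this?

29

Competitive equilibrium: 198 − 6Q = 142 + 5.6Q → Q* = 4.8276, P* = 169.0345.
A tax t gives ΔQ = t/11.6 and wedge t, so DWL = t²/23.2.
t²/23.2 = 36.25 → t² = 841 → t = 29.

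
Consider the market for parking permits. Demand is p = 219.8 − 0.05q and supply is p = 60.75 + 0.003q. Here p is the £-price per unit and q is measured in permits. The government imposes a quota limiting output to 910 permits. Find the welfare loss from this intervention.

£115859.17

Competitive equilibrium: 219.8 − 0.05q = 60.75 + 0.003q → q* = 3000.9434, p* = 69.7528.
At q = 910: demand price = 219.8 − 0.05·910 = 174.3; supply price = 60.75 + 0.003·910 = 63.48.
Δq = 3000.9434 − 910 = 2090.9434; wedge = 174.3 − 63.48 = 110.82.
Deadweight loss = ½ × 2090.9434 × 110.82 = £115859.17.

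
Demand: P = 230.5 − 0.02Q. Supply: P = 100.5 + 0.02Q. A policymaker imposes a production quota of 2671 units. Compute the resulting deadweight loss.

6704.82

Competitive equilibrium: 230.5 − 0.02Q = 100.5 + 0.02Q → Q* = 3250, P* = 165.5.
At Q = 2671: demand price = 230.5 − 0.02·2671 = 177.08; supply price = 100.5 + 0.02·2671 = 153.92.
ΔQ = 3250 − 2671 = 579; wedge = 177.08 − 153.92 = 23.16.
Welfare loss = ½ × 579 × 23.16 = 6704.82.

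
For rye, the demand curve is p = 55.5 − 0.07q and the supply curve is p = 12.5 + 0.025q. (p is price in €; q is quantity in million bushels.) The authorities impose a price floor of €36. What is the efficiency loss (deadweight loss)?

€1439.10 million

Competitive equilibrium: 55.5 − 0.07q = 12.5 + 0.025q → q* = 452.6316, p* = 23.8158.
At the floor p = 36, quantity demanded = (55.5 − 36)/0.07 = 278.5714.
Sellers' marginal cost at q' = 278.5714: 12.5 + 0.025·278.5714 = 19.4643.
Δq = 452.6316 − 278.5714 = 174.0602; wedge = 36 − 19.4643 = 16.5357.
Welfare loss = ½ × 174.0602 × 16.5357 = €1439.10 million.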